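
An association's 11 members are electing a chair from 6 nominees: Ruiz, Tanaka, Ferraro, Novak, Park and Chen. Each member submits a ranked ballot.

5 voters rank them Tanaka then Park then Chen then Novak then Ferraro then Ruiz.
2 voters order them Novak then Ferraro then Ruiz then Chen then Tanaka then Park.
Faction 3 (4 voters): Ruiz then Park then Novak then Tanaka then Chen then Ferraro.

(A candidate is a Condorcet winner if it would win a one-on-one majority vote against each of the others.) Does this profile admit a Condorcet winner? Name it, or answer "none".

none

Head-to-head results (11 voters):
Ruiz vs Tanaka: Ruiz, 6–5.
Ruiz vs Ferraro: Ferraro wins 7–4.
Ruiz–Novak: Novak 7–4.
Ruiz–Park: Ruiz 6–5.
Ruiz vs Chen: Ruiz, 6–5.
Tanaka vs Ferraro: Tanaka, 9–2.
Tanaka vs Novak: Novak, 6–5.
Tanaka vs Park: Tanaka wins 7–4.
Tanaka vs Chen: Tanaka wins 9–2.
Ferraro–Novak: Novak 11–0.
Ferraro vs Park: Park wins 9–2.
Ferraro vs Chen: Chen, 9–2.
Novak vs Park: Park, 9–2.
Novak vs Chen: Novak, 6–5.
Park vs Chen: Park, 9–2.
No candidate is unbeaten: Ruiz loses to Ferraro; Tanaka loses to Ruiz; Ferraro loses to Tanaka; Novak loses to Park; Park loses to Ruiz; Chen loses to Ruiz. In particular Ruiz beats Tanaka beats Ferraro beats Ruiz is a majority cycle — no Condorcet winner exists.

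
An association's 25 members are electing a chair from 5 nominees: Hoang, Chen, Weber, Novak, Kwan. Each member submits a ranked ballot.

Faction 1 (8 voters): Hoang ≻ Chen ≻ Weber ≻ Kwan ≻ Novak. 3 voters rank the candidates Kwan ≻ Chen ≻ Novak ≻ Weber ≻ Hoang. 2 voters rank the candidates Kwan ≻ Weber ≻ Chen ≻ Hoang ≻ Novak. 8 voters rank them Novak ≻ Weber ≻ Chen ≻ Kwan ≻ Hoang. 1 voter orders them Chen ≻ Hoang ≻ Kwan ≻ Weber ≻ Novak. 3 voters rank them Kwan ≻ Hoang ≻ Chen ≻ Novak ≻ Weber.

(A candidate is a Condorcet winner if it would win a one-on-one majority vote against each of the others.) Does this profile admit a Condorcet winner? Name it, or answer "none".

Chen

Check each pair by majority over 25 ballots:
Hoang vs Chen: Chen wins 14–11.
Hoang vs Weber: Weber wins 13–12.
Hoang vs Novak: Hoang preferred on 8+2+1+3 = 14 ballots; Hoang wins 14–11.
Hoang vs Kwan: Kwan, 16–9.
Chen–Weber: Chen 15–10.
Chen vs Novak: Chen wins 17–8.
Chen vs Kwan: Chen wins 17–8.
Weber vs Novak: Weber is ranked higher on 8+2+1 = 11 ballots, Novak on 14. Novak wins 14–11.
Weber vs Kwan: Weber preferred on 8+8 = 16 ballots; Weber wins 16–9.
Novak vs Kwan: Novak is ranked higher on 8 ballots, Kwan on 17. Kwan wins 17–8.
Chen wins every pairwise contest, so Chen is the Condorcet winner.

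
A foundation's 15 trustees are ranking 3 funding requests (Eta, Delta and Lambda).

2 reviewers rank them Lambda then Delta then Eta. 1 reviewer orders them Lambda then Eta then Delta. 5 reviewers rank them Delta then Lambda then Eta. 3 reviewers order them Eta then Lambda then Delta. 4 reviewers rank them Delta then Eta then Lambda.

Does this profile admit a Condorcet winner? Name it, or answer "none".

Delta

Pairwise majorities:
Eta vs Delta: Eta preferred on 1+3 = 4 ballots; Delta wins 11–4.
Eta vs Lambda: 7 to 8, Lambda.
Delta vs Lambda: 5+4 = 9 for Delta, 6 for Lambda — Delta by 9–6.
Delta wins every pairwise contest, so Delta is the Condorcet winner.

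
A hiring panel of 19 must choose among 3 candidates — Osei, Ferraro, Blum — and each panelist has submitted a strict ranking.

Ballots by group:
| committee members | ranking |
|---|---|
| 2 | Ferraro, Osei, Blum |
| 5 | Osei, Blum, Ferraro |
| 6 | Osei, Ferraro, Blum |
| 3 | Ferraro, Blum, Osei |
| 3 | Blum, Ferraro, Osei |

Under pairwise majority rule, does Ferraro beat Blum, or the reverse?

Ferraro

Ballots ranking Ferraro above Blum: 2 + 6 + 3 = 11.
Ballots ranking Blum above Ferraro: 19 − 11 = 8.
Ferraro wins the head-to-head 11–8.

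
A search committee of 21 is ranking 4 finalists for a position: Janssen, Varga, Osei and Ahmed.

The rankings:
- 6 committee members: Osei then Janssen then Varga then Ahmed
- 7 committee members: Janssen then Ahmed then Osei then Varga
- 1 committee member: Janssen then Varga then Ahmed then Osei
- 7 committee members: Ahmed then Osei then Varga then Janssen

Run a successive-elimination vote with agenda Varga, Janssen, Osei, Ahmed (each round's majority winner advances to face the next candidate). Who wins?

Ahmed

Round 1: Varga vs Janssen — 7–14, Janssen advances.
Round 2: Janssen vs Osei — 8–13, Osei advances.
Round 3: Osei vs Ahmed — 6–15, Ahmed advances.
Ahmed survives the agenda.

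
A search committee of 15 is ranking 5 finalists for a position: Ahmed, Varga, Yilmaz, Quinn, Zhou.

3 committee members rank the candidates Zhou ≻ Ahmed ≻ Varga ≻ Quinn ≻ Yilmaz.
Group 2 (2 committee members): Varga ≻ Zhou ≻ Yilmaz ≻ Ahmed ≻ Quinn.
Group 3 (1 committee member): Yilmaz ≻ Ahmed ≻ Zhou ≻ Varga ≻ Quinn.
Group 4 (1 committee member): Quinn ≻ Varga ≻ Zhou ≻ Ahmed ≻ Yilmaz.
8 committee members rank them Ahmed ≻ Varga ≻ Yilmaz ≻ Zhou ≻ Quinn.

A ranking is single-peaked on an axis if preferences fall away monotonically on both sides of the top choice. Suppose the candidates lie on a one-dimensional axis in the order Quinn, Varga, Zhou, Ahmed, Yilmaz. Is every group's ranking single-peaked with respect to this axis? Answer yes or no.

Axis positions: Quinn=1, Varga=2, Zhou=3, Ahmed=4, Yilmaz=5.
Group 1 (peak Zhou at position 3): ranking walks positions 3-4-2-1-5, expanding outward from the peak — single-peaked.
Group 2: ranking walks positions 2-3-5-4-1; Yilmaz is ranked above Ahmed even though Ahmed lies between Yilmaz and the peak Varga on the axis — preferences dip and rise again. Not single-peaked.
Group 3 (peak Yilmaz at position 5): ranking walks positions 5-4-3-2-1, expanding outward from the peak — single-peaked.
Group 4 (peak Quinn at position 1): ranking walks positions 1-2-3-4-5, expanding outward from the peak — single-peaked.
Group 5: ranking walks positions 4-2-5-3-1; Varga is ranked above Zhou even though Zhou lies between Varga and the peak Ahmed on the axis — preferences dip and rise again. Not single-peaked.
Group 2 violates single-peakedness, so the profile is not single-peaked on this axis.

no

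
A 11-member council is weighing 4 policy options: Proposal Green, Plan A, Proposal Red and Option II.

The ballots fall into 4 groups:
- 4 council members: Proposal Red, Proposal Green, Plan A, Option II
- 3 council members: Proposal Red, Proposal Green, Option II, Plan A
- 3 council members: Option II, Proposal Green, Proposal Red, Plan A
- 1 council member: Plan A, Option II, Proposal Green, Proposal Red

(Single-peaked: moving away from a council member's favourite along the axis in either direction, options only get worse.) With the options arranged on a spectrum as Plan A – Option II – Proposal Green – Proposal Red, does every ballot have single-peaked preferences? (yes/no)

no

Axis positions: Plan A=1, Option II=2, Proposal Green=3, Proposal Red=4.
Group 1: ranking walks positions 4-3-1-2; Plan A is ranked above Option II even though Option II lies between Plan A and the peak Proposal Red on the axis — preferences dip and rise again. Not single-peaked.
Group 2 (peak Proposal Red at position 4): ranking walks positions 4-3-2-1, expanding outward from the peak — single-peaked.
Group 3 (peak Option II at position 2): ranking walks positions 2-3-4-1, expanding outward from the peak — single-peaked.
Group 4 (peak Plan A at position 1): ranking walks positions 1-2-3-4, expanding outward from the peak — single-peaked.
Group 1 violates single-peakedness, so the profile is not single-peaked on this axis.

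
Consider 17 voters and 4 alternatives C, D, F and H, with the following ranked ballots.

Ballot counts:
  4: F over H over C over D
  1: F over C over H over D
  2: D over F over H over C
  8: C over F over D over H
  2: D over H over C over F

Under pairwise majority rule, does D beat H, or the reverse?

Ballots ranking D above H: 2 + 8 + 2 = 12.
Ballots ranking H above D: 17 − 12 = 5.
D wins the head-to-head 12–5.

D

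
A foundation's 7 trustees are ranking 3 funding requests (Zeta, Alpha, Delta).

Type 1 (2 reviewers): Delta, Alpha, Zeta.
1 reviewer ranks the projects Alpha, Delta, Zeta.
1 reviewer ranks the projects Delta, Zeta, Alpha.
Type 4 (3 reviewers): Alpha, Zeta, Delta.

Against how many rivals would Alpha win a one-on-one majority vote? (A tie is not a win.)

Alpha against each rival (7 reviewers):
Alpha vs Zeta: Alpha is ranked higher on 2+1+3 = 6 ballots, Zeta on 1. Alpha wins 6–1.
Alpha–Delta: Alpha 4–3.
Alpha beats Zeta, Delta — 2 pairwise wins.

2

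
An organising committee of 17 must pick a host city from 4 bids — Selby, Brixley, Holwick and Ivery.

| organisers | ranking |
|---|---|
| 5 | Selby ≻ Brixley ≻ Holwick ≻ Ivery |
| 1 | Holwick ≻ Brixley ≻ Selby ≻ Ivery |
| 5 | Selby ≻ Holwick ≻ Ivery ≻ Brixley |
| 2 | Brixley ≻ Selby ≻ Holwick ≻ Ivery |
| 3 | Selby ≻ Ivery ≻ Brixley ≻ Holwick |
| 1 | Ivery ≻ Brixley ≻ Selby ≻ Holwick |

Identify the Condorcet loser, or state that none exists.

Pairwise majorities:
Selby vs Brixley: 5+5+3 = 13 for Selby, 4 for Brixley — Selby by 13–4.
Selby vs Holwick: Selby wins 16–1.
Selby vs Ivery: Selby, 16–1.
Brixley vs Holwick: Brixley, 11–6.
Brixley vs Ivery: Brixley is ranked higher on 5+1+2 = 8 ballots, Ivery on 9. Ivery wins 9–8.
Holwick–Ivery: Holwick 13–4.
Every city wins at least one matchup (Selby beats Brixley; Brixley beats Holwick; Holwick beats Ivery; Ivery beats Brixley), so there is no Condorcet loser.

none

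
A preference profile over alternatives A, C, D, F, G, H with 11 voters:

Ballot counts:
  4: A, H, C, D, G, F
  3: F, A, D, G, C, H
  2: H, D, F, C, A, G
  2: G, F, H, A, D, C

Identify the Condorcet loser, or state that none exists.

none

Pairwise majorities:
A vs C: A wins 9–2.
A vs D: 9 to 2, A.
A–F: F 7–4.
A vs G: A, 9–2.
A vs H: A, 7–4.
C–D: D 7–4.
C vs F: 4 for C, 7 for F — F by 7–4.
C vs G: C preferred on 4+2 = 6 ballots; C wins 6–5.
C vs H: 3 for C, 8 for H — H by 8–3.
D vs F: D, 6–5.
D vs G: D, 9–2.
D vs H: H wins 8–3.
F–G: G 6–5.
F vs H: H, 6–5.
G vs H: 5 to 6, H.
Every alternative wins at least one matchup (A beats C; C beats G; D beats C; F beats A; G beats F; H beats C), so there is no Condorcet loser.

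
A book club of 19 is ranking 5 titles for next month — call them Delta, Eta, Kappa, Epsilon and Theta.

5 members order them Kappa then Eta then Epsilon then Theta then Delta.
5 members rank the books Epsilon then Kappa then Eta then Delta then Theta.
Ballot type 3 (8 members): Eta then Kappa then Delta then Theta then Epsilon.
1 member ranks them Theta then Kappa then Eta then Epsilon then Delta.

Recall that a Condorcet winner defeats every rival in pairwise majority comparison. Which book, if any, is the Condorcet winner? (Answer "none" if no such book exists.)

Pairwise majorities:
Delta–Eta: Eta 19–0.
Delta vs Kappa: Kappa, 19–0.
Delta vs Epsilon: Epsilon, 11–8.
Delta–Theta: Delta 13–6.
Eta vs Kappa: Kappa wins 11–8.
Eta vs Epsilon: Eta, 14–5.
Eta vs Theta: Eta, 18–1.
Kappa vs Epsilon: Kappa wins 14–5.
Kappa–Theta: Kappa 18–1.
Epsilon vs Theta: Epsilon wins 10–9.
Kappa wins every pairwise contest, so Kappa is the Condorcet winner.

Kappa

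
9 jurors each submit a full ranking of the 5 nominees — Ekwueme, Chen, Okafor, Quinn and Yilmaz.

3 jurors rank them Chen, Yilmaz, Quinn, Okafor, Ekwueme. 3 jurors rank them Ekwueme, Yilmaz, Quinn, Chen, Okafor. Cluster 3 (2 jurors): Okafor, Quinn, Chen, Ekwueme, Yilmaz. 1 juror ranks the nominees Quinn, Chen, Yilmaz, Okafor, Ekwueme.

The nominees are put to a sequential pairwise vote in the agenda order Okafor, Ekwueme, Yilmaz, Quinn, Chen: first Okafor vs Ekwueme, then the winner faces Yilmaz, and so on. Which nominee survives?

Round 1: Okafor vs Ekwueme — 6–3, Okafor advances.
Round 2: Okafor vs Yilmaz — 2–7, Yilmaz advances.
Round 3: Yilmaz vs Quinn — 6–3, Yilmaz advances.
Round 4: Yilmaz vs Chen — 3–6, Chen advances.
Chen survives the agenda.

Chen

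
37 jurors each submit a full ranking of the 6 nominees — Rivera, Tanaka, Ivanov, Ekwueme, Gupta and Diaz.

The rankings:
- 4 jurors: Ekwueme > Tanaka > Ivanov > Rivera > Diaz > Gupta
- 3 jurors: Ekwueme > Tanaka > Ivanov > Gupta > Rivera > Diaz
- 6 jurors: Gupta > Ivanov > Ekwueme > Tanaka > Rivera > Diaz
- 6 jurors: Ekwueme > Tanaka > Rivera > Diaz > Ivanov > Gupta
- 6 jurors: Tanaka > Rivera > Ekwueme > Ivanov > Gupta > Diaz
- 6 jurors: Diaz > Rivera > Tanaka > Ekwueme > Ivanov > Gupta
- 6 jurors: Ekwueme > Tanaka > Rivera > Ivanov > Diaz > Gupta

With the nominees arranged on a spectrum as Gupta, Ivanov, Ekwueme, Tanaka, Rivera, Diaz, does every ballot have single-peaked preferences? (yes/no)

Axis positions: Gupta=1, Ivanov=2, Ekwueme=3, Tanaka=4, Rivera=5, Diaz=6.
Bloc 1 (peak Ekwueme at position 3): ranking walks positions 3-4-2-5-6-1, expanding outward from the peak — single-peaked.
Bloc 2 (peak Ekwueme at position 3): ranking walks positions 3-4-2-1-5-6, expanding outward from the peak — single-peaked.
Bloc 3 (peak Gupta at position 1): ranking walks positions 1-2-3-4-5-6, expanding outward from the peak — single-peaked.
Bloc 4 (peak Ekwueme at position 3): ranking walks positions 3-4-5-6-2-1, expanding outward from the peak — single-peaked.
Bloc 5 (peak Tanaka at position 4): ranking walks positions 4-5-3-2-1-6, expanding outward from the peak — single-peaked.
Bloc 6 (peak Diaz at position 6): ranking walks positions 6-5-4-3-2-1, expanding outward from the peak — single-peaked.
Bloc 7 (peak Ekwueme at position 3): ranking walks positions 3-4-5-2-6-1, expanding outward from the peak — single-peaked.
Every ranking is single-peaked on this axis.

yes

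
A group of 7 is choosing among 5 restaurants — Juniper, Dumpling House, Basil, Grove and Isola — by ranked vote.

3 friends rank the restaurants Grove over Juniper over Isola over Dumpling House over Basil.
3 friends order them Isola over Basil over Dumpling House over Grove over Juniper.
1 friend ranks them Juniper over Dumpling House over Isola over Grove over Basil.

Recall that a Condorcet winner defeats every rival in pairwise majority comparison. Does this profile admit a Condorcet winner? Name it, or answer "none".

Check each pair by majority over 7 ballots:
Juniper vs Dumpling House: Juniper, 4–3.
Juniper–Basil: Juniper 4–3.
Juniper vs Grove: Grove wins 6–1.
Juniper–Isola: Juniper 4–3.
Dumpling House vs Basil: Dumpling House, 4–3.
Dumpling House–Grove: Dumpling House 4–3.
Dumpling House vs Isola: Isola wins 6–1.
Basil vs Grove: Grove wins 4–3.
Basil vs Isola: Isola wins 7–0.
Grove vs Isola: Isola wins 4–3.
Each restaurant drops at least one matchup (Juniper loses to Grove; Dumpling House loses to Juniper; Basil loses to Juniper; Grove loses to Dumpling House; Isola loses to Juniper); the cycle Juniper beats Dumpling House beats Grove beats Juniper rules out a Condorcet winner.

none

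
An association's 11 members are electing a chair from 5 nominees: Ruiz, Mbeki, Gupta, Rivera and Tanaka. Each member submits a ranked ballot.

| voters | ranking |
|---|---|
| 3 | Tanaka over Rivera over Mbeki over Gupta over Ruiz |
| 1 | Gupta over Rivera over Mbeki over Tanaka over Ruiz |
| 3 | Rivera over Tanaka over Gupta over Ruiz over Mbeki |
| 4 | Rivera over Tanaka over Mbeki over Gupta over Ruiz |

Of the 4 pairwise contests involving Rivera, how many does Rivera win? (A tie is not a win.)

Rivera against each rival (11 voters):
Rivera vs Ruiz: Rivera, 11–0.
Rivera vs Mbeki: Rivera is ranked higher on 3+1+3+4 = 11 ballots, Mbeki on 0. Rivera wins 11–0.
Rivera–Gupta: Rivera 10–1.
Rivera vs Tanaka: Rivera, 8–3.
Rivera beats Ruiz, Mbeki, Gupta, Tanaka — 4 pairwise wins.

4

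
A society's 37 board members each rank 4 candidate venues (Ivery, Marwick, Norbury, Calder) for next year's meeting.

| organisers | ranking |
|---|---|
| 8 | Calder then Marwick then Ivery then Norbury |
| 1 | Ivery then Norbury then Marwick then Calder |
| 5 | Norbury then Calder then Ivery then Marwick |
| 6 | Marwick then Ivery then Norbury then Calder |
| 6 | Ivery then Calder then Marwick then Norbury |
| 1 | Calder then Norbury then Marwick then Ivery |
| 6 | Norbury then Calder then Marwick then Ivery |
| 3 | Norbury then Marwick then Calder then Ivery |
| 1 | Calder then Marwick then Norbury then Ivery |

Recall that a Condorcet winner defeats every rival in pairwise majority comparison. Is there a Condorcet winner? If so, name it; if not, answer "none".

none

Check each pair by majority over 37 ballots:
Ivery vs Marwick: Marwick, 25–12.
Ivery–Norbury: Ivery 21–16.
Ivery–Calder: Calder 24–13.
Marwick vs Norbury: Marwick, 21–16.
Marwick–Calder: Calder 27–10.
Norbury vs Calder: Norbury wins 21–16.
No city is unbeaten: Ivery loses to Marwick; Marwick loses to Calder; Norbury loses to Ivery; Calder loses to Norbury. In particular Ivery > Norbury > Calder > Ivery is a majority cycle — no Condorcet winner exists.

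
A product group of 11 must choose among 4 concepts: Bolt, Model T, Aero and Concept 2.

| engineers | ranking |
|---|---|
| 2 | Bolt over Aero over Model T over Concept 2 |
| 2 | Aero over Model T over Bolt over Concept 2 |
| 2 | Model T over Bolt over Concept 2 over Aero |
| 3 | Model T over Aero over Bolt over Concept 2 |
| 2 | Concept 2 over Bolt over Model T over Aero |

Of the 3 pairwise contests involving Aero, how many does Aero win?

Aero against each rival (11 engineers):
Aero vs Bolt: 5 to 6, Bolt.
Aero–Model T: Model T 7–4.
Aero–Concept 2: Aero 7–4.
Aero beats Concept 2; loses to Bolt, Model T — 1 pairwise win.

1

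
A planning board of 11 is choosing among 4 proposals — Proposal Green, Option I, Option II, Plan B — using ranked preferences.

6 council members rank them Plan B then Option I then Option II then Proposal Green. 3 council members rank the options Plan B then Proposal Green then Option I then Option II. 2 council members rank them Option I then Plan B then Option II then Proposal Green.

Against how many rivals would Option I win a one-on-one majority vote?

2

Option I against each rival (11 council members):
Option I vs Proposal Green: 8 to 3, Option I.
Option I vs Option II: 6+3+2 = 11 for Option I, 0 for Option II — Option I by 11–0.
Option I vs Plan B: 2 to 9, Plan B.
Option I beats Proposal Green, Option II; loses to Plan B — 2 pairwise wins.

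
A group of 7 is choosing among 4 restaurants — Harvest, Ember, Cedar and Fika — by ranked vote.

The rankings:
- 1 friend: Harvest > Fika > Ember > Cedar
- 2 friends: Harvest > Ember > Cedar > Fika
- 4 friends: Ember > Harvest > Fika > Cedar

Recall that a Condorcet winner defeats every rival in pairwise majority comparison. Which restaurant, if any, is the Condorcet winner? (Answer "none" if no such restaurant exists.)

Ember

Check each pair by majority over 7 ballots:
Harvest vs Ember: 3 to 4, Ember.
Harvest vs Cedar: Harvest preferred on 1+2+4 = 7 ballots; Harvest wins 7–0.
Harvest vs Fika: Harvest, 7–0.
Ember vs Cedar: Ember preferred on 1+2+4 = 7 ballots; Ember wins 7–0.
Ember vs Fika: Ember, 6–1.
Cedar vs Fika: Fika, 5–2.
Ember beats each of Harvest, Cedar, Fika — Ember is the Condorcet winner.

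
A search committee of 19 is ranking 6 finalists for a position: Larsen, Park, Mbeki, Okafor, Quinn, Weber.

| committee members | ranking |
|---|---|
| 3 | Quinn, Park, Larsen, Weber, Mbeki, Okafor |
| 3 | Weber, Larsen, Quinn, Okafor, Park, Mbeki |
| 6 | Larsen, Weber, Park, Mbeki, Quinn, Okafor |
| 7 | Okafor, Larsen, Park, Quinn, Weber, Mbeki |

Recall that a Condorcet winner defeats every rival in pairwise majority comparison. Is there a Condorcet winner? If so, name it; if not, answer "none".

Larsen

Pairwise majorities:
Larsen vs Park: Larsen, 16–3.
Larsen vs Mbeki: Larsen is ranked higher on 3+3+6+7 = 19 ballots, Mbeki on 0. Larsen wins 19–0.
Larsen vs Okafor: Larsen preferred on 3+3+6 = 12 ballots; Larsen wins 12–7.
Larsen vs Quinn: Larsen, 16–3.
Larsen vs Weber: Larsen, 16–3.
Park vs Mbeki: Park, 19–0.
Park–Okafor: Okafor 10–9.
Park–Quinn: Park 13–6.
Park vs Weber: 3+7 = 10 for Park, 9 for Weber — Park by 10–9.
Mbeki vs Okafor: Mbeki is ranked higher on 3+6 = 9 ballots, Okafor on 10. Okafor wins 10–9.
Mbeki vs Quinn: 6 to 13, Quinn.
Mbeki–Weber: Weber 19–0.
Okafor vs Quinn: Quinn, 12–7.
Okafor vs Weber: 7 to 12, Weber.
Quinn vs Weber: Quinn wins 10–9.
Larsen defeats every rival head-to-head and is the Condorcet winner.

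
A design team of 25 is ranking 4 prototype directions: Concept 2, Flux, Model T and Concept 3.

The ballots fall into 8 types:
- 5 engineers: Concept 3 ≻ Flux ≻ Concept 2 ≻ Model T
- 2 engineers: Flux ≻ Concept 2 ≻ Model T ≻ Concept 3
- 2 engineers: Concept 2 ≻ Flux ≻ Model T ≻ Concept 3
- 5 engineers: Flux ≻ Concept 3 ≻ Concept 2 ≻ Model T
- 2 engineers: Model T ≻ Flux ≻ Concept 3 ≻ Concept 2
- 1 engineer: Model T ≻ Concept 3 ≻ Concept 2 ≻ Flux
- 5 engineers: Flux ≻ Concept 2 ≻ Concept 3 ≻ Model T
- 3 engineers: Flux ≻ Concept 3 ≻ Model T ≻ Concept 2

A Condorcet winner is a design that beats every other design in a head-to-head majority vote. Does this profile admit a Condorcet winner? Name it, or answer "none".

Flux

Check each pair by majority over 25 ballots:
Concept 2 vs Flux: Concept 2 preferred on 2+1 = 3 ballots; Flux wins 22–3.
Concept 2 vs Model T: 19 to 6, Concept 2.
Concept 2 vs Concept 3: Concept 2 preferred on 2+2+5 = 9 ballots; Concept 3 wins 16–9.
Flux vs Model T: 5+2+2+5+5+3 = 22 for Flux, 3 for Model T — Flux by 22–3.
Flux vs Concept 3: Flux preferred on 2+2+5+2+5+3 = 19 ballots; Flux wins 19–6.
Model T vs Concept 3: 2+2+2+1 = 7 for Model T, 18 for Concept 3 — Concept 3 by 18–7.
Flux defeats every rival head-to-head and is the Condorcet winner.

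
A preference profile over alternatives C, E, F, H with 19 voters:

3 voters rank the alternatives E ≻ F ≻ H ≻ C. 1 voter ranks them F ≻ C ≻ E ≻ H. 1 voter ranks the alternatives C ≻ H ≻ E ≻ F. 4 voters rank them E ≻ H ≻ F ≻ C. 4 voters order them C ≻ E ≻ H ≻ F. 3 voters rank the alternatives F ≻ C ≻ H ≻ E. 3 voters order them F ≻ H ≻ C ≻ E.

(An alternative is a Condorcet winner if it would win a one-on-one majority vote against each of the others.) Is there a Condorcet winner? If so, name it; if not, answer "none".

none

Head-to-head results (19 voters):
C vs E: C preferred on 1+1+4+3+3 = 12 ballots; C wins 12–7.
C vs F: F, 14–5.
C vs H: H, 10–9.
E vs F: E is ranked higher on 3+1+4+4 = 12 ballots, F on 7. E wins 12–7.
E vs H: E is ranked higher on 3+1+4+4 = 12 ballots, H on 7. E wins 12–7.
F vs H: F wins 10–9.
Each alternative drops at least one matchup (C loses to F; E loses to C; F loses to E; H loses to E); the cycle C beats E beats F beats C rules out a Condorcet winner.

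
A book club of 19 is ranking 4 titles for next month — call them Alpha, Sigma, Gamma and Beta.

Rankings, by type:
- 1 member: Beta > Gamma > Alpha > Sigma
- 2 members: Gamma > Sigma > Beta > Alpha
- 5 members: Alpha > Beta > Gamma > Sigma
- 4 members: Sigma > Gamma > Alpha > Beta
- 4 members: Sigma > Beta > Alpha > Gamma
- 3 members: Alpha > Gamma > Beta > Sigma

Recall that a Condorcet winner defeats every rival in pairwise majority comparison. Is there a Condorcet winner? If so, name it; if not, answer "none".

Head-to-head results (19 members):
Alpha vs Sigma: 1+5+3 = 9 for Alpha, 10 for Sigma — Sigma by 10–9.
Alpha vs Gamma: Alpha is ranked higher on 5+4+3 = 12 ballots, Gamma on 7. Alpha wins 12–7.
Alpha vs Beta: Alpha preferred on 5+4+3 = 12 ballots; Alpha wins 12–7.
Sigma vs Gamma: Sigma is ranked higher on 4+4 = 8 ballots, Gamma on 11. Gamma wins 11–8.
Sigma vs Beta: Sigma is ranked higher on 2+4+4 = 10 ballots, Beta on 9. Sigma wins 10–9.
Gamma vs Beta: 9 to 10, Beta.
Every book loses at least once (Alpha loses to Sigma; Sigma loses to Gamma; Gamma loses to Alpha; Beta loses to Alpha). The majority relation contains the cycle Alpha → Gamma → Sigma → Alpha, so there is no Condorcet winner.

none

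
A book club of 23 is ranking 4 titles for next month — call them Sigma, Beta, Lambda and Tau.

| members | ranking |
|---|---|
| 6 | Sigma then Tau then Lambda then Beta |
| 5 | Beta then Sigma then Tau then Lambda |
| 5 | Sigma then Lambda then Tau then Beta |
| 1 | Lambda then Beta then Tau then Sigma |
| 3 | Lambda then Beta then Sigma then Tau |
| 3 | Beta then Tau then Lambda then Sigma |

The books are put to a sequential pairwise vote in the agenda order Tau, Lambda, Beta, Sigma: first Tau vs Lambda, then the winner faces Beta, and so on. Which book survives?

Round 1: Tau vs Lambda — 14–9, Tau advances.
Round 2: Tau vs Beta — 11–12, Beta advances.
Round 3: Beta vs Sigma — 12–11, Beta advances.
Beta survives the agenda.

Beta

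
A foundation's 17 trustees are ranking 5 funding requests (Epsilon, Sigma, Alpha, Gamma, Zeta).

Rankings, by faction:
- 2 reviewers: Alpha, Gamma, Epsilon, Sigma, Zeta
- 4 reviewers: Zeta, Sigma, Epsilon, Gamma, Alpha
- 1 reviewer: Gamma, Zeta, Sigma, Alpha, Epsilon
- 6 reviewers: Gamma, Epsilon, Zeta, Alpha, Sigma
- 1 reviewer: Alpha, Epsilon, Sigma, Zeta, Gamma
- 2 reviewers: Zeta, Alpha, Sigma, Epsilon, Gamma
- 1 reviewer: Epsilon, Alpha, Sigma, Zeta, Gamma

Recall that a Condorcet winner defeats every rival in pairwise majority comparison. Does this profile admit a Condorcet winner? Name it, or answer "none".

Gamma

Pairwise majorities:
Epsilon vs Sigma: Epsilon wins 10–7.
Epsilon vs Alpha: Epsilon wins 11–6.
Epsilon vs Gamma: Gamma, 9–8.
Epsilon vs Zeta: 10 to 7, Epsilon.
Sigma vs Alpha: 4+1 = 5 for Sigma, 12 for Alpha — Alpha by 12–5.
Sigma vs Gamma: Gamma wins 9–8.
Sigma vs Zeta: Zeta, 13–4.
Alpha vs Gamma: 6 to 11, Gamma.
Alpha vs Zeta: 4 to 13, Zeta.
Gamma vs Zeta: Gamma wins 9–8.
Only Gamma has no losses; Gamma is the Condorcet winner.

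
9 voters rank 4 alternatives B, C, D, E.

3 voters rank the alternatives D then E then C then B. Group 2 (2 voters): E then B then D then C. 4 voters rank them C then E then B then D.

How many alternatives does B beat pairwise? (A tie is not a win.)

1

B against each rival (9 voters):
B vs C: 2 to 7, C.
B vs D: 2+4 = 6 for B, 3 for D — B by 6–3.
B vs E: 0 to 9, E.
B beats D; loses to C, E — 1 pairwise win.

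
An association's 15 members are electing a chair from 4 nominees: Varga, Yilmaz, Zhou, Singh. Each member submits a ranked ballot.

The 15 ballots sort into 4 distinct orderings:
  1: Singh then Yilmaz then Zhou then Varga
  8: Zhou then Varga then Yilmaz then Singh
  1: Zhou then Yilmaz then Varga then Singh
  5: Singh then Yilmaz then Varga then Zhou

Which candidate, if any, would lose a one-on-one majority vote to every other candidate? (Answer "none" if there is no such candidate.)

Head-to-head results (15 voters):
Varga vs Yilmaz: Varga preferred on 8 ballots; Varga wins 8–7.
Varga vs Zhou: Varga is ranked higher on 5 ballots, Zhou on 10. Zhou wins 10–5.
Varga vs Singh: Varga, 9–6.
Yilmaz vs Zhou: 6 to 9, Zhou.
Yilmaz–Singh: Yilmaz 9–6.
Zhou vs Singh: Zhou is ranked higher on 8+1 = 9 ballots, Singh on 6. Zhou wins 9–6.
Singh is beaten in every head-to-head and is the Condorcet loser.

Singh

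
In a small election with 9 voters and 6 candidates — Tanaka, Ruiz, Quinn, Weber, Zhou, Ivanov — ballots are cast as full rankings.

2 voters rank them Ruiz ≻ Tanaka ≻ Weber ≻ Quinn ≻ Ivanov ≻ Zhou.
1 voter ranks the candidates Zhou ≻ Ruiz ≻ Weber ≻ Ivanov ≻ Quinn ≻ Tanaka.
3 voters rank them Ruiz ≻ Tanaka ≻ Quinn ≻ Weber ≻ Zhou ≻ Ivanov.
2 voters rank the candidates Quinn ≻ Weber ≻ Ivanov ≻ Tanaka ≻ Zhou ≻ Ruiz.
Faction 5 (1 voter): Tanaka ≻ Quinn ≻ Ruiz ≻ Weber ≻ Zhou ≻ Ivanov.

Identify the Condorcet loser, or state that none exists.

Ivanov

Pairwise majorities:
Tanaka vs Ruiz: 2+1 = 3 for Tanaka, 6 for Ruiz — Ruiz by 6–3.
Tanaka–Quinn: Tanaka 6–3.
Tanaka vs Weber: Tanaka, 6–3.
Tanaka vs Zhou: Tanaka, 8–1.
Tanaka vs Ivanov: Tanaka is ranked higher on 2+3+1 = 6 ballots, Ivanov on 3. Tanaka wins 6–3.
Ruiz vs Quinn: Ruiz, 6–3.
Ruiz vs Weber: 7 to 2, Ruiz.
Ruiz vs Zhou: Ruiz wins 6–3.
Ruiz vs Ivanov: Ruiz wins 7–2.
Quinn vs Weber: Quinn, 6–3.
Quinn vs Zhou: Quinn preferred on 2+3+2+1 = 8 ballots; Quinn wins 8–1.
Quinn vs Ivanov: Quinn wins 8–1.
Weber vs Zhou: 8 to 1, Weber.
Weber vs Ivanov: Weber preferred on 2+1+3+2+1 = 9 ballots; Weber wins 9–0.
Zhou vs Ivanov: Zhou preferred on 1+3+1 = 5 ballots; Zhou wins 5–4.
Ivanov is beaten in every head-to-head and is the Condorcet loser.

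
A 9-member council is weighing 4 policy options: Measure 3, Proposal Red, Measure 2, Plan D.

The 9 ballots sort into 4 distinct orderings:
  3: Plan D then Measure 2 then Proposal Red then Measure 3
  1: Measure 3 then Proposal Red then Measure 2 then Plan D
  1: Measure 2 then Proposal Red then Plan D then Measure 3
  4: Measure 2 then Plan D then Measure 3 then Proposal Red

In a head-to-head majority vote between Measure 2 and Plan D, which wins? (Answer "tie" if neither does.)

Measure 2

Ballots ranking Measure 2 above Plan D: 1 + 1 + 4 = 6.
Ballots ranking Plan D above Measure 2: 9 − 6 = 3.
Measure 2 wins the head-to-head 6–3.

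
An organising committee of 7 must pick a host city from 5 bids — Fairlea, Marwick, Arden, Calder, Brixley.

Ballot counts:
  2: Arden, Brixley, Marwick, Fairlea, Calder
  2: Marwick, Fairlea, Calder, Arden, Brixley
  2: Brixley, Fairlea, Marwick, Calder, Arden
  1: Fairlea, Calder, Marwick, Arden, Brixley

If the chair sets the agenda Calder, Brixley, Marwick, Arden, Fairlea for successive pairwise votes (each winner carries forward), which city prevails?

Fairlea

Round 1: Calder vs Brixley — 3–4, Brixley advances.
Round 2: Brixley vs Marwick — 4–3, Brixley advances.
Round 3: Brixley vs Arden — 2–5, Arden advances.
Round 4: Arden vs Fairlea — 2–5, Fairlea advances.
Fairlea survives the agenda.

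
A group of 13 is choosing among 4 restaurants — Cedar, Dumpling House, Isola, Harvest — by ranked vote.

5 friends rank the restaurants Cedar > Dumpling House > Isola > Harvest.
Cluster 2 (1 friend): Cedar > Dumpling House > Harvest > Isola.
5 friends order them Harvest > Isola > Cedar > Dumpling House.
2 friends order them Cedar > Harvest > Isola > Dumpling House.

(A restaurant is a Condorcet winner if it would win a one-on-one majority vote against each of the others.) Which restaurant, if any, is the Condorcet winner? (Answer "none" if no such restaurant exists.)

Cedar

Pairwise majorities:
Cedar vs Dumpling House: Cedar wins 13–0.
Cedar vs Isola: Cedar, 8–5.
Cedar vs Harvest: Cedar wins 8–5.
Dumpling House–Isola: Isola 7–6.
Dumpling House–Harvest: Harvest 7–6.
Isola vs Harvest: Harvest, 8–5.
Only Cedar has no losses; Cedar is the Condorcet winner.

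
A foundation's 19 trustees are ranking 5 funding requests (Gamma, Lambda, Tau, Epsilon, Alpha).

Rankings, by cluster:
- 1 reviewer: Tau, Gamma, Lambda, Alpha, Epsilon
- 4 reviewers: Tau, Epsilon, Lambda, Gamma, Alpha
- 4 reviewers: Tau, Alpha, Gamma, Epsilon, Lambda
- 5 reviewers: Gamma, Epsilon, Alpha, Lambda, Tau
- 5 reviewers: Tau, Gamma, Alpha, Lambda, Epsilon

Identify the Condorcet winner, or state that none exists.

Head-to-head results (19 reviewers):
Gamma–Lambda: Gamma 15–4.
Gamma vs Tau: 5 to 14, Tau.
Gamma vs Epsilon: 1+4+5+5 = 15 for Gamma, 4 for Epsilon — Gamma by 15–4.
Gamma vs Alpha: Gamma wins 15–4.
Lambda vs Tau: Tau wins 14–5.
Lambda vs Epsilon: Lambda is ranked higher on 1+5 = 6 ballots, Epsilon on 13. Epsilon wins 13–6.
Lambda vs Alpha: Alpha, 14–5.
Tau vs Epsilon: Tau wins 14–5.
Tau vs Alpha: 1+4+4+5 = 14 for Tau, 5 for Alpha — Tau by 14–5.
Epsilon vs Alpha: Alpha wins 10–9.
Only Tau has no losses; Tau is the Condorcet winner.

Tau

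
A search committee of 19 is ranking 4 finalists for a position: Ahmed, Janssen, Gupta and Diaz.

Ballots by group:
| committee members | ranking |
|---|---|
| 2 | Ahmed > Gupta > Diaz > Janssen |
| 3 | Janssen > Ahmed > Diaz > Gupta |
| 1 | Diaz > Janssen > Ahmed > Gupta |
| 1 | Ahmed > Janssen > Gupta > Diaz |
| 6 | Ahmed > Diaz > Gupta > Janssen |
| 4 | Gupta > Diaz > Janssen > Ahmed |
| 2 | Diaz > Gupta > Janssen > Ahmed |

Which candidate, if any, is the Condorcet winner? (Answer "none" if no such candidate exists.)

Head-to-head results (19 committee members):
Ahmed vs Janssen: Janssen, 10–9.
Ahmed–Gupta: Ahmed 13–6.
Ahmed vs Diaz: Ahmed, 12–7.
Janssen vs Gupta: Gupta wins 14–5.
Janssen vs Diaz: Diaz, 15–4.
Gupta vs Diaz: Diaz wins 12–7.
Every candidate loses at least once (Ahmed loses to Janssen; Janssen loses to Gupta; Gupta loses to Ahmed; Diaz loses to Ahmed). The majority relation contains the cycle Ahmed beats Gupta beats Janssen beats Ahmed, so there is no Condorcet winner.

none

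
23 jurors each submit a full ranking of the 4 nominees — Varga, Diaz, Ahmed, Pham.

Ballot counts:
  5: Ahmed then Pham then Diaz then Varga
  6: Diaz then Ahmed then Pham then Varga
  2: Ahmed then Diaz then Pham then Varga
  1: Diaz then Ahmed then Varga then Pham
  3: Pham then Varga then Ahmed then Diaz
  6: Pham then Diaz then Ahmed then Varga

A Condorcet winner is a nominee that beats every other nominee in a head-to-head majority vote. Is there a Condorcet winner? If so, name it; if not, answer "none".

Pairwise majorities:
Varga vs Diaz: 3 to 20, Diaz.
Varga vs Ahmed: 3 to 20, Ahmed.
Varga vs Pham: Varga preferred on 1 ballot; Pham wins 22–1.
Diaz vs Ahmed: 6+1+6 = 13 for Diaz, 10 for Ahmed — Diaz by 13–10.
Diaz vs Pham: 9 to 14, Pham.
Ahmed vs Pham: Ahmed is ranked higher on 5+6+2+1 = 14 ballots, Pham on 9. Ahmed wins 14–9.
Every nominee loses at least once (Varga loses to Diaz; Diaz loses to Pham; Ahmed loses to Diaz; Pham loses to Ahmed). The majority relation contains the cycle Diaz > Ahmed > Pham > Diaz, so there is no Condorcet winner.

none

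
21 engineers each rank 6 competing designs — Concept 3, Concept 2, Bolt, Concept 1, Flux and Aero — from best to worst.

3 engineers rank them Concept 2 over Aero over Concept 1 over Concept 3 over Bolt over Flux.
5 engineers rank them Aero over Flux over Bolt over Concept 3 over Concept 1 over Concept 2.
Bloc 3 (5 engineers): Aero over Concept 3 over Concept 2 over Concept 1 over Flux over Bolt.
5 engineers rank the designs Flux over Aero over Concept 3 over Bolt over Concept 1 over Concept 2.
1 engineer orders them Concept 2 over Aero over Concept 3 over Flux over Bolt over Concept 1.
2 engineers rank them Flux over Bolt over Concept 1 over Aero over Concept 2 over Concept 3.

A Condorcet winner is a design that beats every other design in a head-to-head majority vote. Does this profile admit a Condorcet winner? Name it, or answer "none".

Aero

Pairwise majorities:
Concept 3 vs Concept 2: Concept 3 is ranked higher on 5+5+5 = 15 ballots, Concept 2 on 6. Concept 3 wins 15–6.
Concept 3 vs Bolt: 3+5+5+1 = 14 for Concept 3, 7 for Bolt — Concept 3 by 14–7.
Concept 3 vs Concept 1: 5+5+5+1 = 16 for Concept 3, 5 for Concept 1 — Concept 3 by 16–5.
Concept 3 vs Flux: Concept 3 is ranked higher on 3+5+1 = 9 ballots, Flux on 12. Flux wins 12–9.
Concept 3 vs Aero: 0 for Concept 3, 21 for Aero — Aero by 21–0.
Concept 2 vs Bolt: Concept 2 is ranked higher on 3+5+1 = 9 ballots, Bolt on 12. Bolt wins 12–9.
Concept 2 vs Concept 1: 3+5+1 = 9 for Concept 2, 12 for Concept 1 — Concept 1 by 12–9.
Concept 2 vs Flux: Concept 2 preferred on 3+5+1 = 9 ballots; Flux wins 12–9.
Concept 2 vs Aero: 3+1 = 4 for Concept 2, 17 for Aero — Aero by 17–4.
Bolt vs Concept 1: 13 to 8, Bolt.
Bolt vs Flux: Bolt is ranked higher on 3 ballots, Flux on 18. Flux wins 18–3.
Bolt vs Aero: 2 for Bolt, 19 for Aero — Aero by 19–2.
Concept 1 vs Flux: 8 to 13, Flux.
Concept 1 vs Aero: 2 for Concept 1, 19 for Aero — Aero by 19–2.
Flux vs Aero: Flux preferred on 5+2 = 7 ballots; Aero wins 14–7.
Aero defeats every rival head-to-head and is the Condorcet winner.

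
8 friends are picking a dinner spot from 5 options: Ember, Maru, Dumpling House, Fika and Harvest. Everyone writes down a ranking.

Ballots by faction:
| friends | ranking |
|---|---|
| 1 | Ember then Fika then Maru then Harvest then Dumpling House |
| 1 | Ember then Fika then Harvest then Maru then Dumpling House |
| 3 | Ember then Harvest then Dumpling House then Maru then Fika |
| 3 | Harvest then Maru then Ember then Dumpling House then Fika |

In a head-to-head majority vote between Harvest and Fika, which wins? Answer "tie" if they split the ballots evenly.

Ballots ranking Harvest above Fika: 3 + 3 = 6.
Ballots ranking Fika above Harvest: 8 − 6 = 2.
Harvest wins the head-to-head 6–2.

Harvest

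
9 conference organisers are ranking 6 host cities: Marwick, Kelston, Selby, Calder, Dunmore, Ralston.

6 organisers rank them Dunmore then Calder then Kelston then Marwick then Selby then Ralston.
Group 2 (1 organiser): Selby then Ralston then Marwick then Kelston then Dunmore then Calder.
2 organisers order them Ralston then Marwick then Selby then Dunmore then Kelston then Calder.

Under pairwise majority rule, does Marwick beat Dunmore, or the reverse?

Ballots ranking Marwick above Dunmore: 1 + 2 = 3.
Ballots ranking Dunmore above Marwick: 9 − 3 = 6.
Dunmore wins the head-to-head 6–3.

Dunmore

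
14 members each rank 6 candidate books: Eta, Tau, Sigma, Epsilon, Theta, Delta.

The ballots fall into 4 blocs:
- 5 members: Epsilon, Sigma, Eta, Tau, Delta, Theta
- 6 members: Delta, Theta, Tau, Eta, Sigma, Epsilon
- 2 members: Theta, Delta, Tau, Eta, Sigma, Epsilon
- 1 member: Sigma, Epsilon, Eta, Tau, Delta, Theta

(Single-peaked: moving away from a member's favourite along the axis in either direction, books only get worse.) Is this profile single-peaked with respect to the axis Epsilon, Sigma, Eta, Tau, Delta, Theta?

Axis positions: Epsilon=1, Sigma=2, Eta=3, Tau=4, Delta=5, Theta=6.
Bloc 1 (peak Epsilon at position 1): ranking walks positions 1-2-3-4-5-6, expanding outward from the peak — single-peaked.
Bloc 2 (peak Delta at position 5): ranking walks positions 5-6-4-3-2-1, expanding outward from the peak — single-peaked.
Bloc 3 (peak Theta at position 6): ranking walks positions 6-5-4-3-2-1, expanding outward from the peak — single-peaked.
Bloc 4 (peak Sigma at position 2): ranking walks positions 2-1-3-4-5-6, expanding outward from the peak — single-peaked.
Every ranking is single-peaked on this axis.

yes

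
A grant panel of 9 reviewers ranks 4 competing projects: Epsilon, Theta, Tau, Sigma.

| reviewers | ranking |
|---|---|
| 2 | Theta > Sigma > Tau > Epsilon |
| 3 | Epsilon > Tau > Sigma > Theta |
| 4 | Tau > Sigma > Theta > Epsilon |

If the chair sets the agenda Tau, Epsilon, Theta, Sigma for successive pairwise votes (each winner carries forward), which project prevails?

Round 1: Tau vs Epsilon — 6–3, Tau advances.
Round 2: Tau vs Theta — 7–2, Tau advances.
Round 3: Tau vs Sigma — 7–2, Tau advances.
Tau survives the agenda.

Tau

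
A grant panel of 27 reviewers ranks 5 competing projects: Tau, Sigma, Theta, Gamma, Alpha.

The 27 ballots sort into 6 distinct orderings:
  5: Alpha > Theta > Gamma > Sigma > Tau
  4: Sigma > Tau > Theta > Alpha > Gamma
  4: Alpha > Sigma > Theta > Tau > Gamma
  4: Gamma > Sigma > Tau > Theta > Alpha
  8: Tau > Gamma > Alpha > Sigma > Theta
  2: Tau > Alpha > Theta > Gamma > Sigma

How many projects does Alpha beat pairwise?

Alpha against each rival (27 reviewers):
Alpha vs Tau: Tau wins 18–9.
Alpha vs Sigma: Alpha is ranked higher on 5+4+8+2 = 19 ballots, Sigma on 8. Alpha wins 19–8.
Alpha vs Theta: Alpha, 19–8.
Alpha vs Gamma: Alpha wins 15–12.
Alpha beats Sigma, Theta, Gamma; loses to Tau — 3 pairwise wins.

3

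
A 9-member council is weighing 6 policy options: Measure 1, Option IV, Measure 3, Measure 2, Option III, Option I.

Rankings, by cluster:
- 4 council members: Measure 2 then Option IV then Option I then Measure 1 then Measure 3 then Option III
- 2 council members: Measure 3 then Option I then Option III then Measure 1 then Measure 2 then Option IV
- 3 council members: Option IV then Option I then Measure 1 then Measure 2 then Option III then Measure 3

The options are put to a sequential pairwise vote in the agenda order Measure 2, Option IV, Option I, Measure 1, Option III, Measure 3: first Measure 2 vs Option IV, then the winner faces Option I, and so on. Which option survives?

Option I

Round 1: Measure 2 vs Option IV — 6–3, Measure 2 advances.
Round 2: Measure 2 vs Option I — 4–5, Option I advances.
Round 3: Option I vs Measure 1 — 9–0, Option I advances.
Round 4: Option I vs Option III — 9–0, Option I advances.
Round 5: Option I vs Measure 3 — 7–2, Option I advances.
Option I survives the agenda.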